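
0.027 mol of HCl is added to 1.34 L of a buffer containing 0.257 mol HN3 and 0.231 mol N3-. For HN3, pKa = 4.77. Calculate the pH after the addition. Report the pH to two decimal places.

pH = 4.63

Added H+ converts N3- to HN3: HN3 → 0.284 mol, N3- → 0.204 mol.
Henderson–Hasselbalch with mole ratio 0.204/0.284: pH = 4.77 + (-0.144)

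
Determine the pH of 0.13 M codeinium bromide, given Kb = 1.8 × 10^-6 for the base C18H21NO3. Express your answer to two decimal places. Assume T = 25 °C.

pH = 4.57

C18H22NO3+ is the conjugate acid of the weak base C18H21NO3.
Ka = Kw/Kb = 1.0×10^-14 / 1.8 × 10^-6 = 5.56 × 10^-9
Let x = [H+] at equilibrium. Ka = x²/(0.13 − x).
Since Ka ≪ C₀, x ≈ √(Ka·C₀) = 2.69 × 10^-5 M.
Check: 0.021% ionized — well under 5%, approximation valid.
pH = −log[H+] = −log(2.69 × 10^-5) = 4.57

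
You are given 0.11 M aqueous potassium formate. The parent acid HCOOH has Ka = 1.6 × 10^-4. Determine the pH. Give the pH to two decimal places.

HCOO- is the conjugate base of the weak acid HCOOH.
Kb = Kw/Ka = 1.0×10^-14 / 1.6 × 10^-4 = 6.25 × 10^-11
Kb = [OH-]²/(0.11 − [OH-]) = 6.25 × 10^-11
Since Kb ≪ C₀, [OH-] ≈ √(Kb·C₀) = 2.62 × 10^-6 M.
pOH = −log(2.62 × 10^-6) = 5.58; pH = 14.00 − 5.58 = 8.42

pH = 8.42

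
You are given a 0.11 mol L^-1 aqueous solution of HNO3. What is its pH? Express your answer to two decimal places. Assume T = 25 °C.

HNO3 is a strong acid and dissociates completely, so [H+] = 0.11 M.
pH = -log(0.11) = 0.96

pH = 0.96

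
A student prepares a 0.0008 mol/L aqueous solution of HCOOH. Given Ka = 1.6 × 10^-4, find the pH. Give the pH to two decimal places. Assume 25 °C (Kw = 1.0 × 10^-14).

HCOOH ⇌ HCOO- + H+
From the ICE table, Ka = [H+]²/(0.0008 − [H+]) = 1.6 × 10^-4.
The 5% rule fails; solving [H+]² + Ka·[H+] − Ka·C₀ = 0 exactly:
[H+] = [−0.00016 + √(0.00016² + 5.12e-07)]/2 = 2.87 × 10^-4 M
pH = −log(2.87 × 10^-4) = 3.54

pH = 3.54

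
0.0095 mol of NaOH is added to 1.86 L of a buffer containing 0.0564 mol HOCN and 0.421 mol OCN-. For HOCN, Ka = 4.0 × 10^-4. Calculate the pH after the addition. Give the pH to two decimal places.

pH = 4.36

After neutralization: n(HOCN) = 0.0469 mol, n(OCN-) = 0.43 mol.
pKa = −log(4.0 × 10^-4) = 3.398
pH = pKa + log([A⁻]/[HA]) = 3.398 + log(0.43/0.0469) = 3.398 +0.962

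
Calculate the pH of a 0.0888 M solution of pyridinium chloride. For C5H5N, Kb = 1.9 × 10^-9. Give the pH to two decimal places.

C5H5NH+ is the conjugate acid of the weak base C5H5N.
Ka = Kw/Kb = 1.0×10^-14 / 1.9 × 10^-9 = 5.26 × 10^-6
From the ICE table, Ka = [H+]²/(0.0888 − [H+]) = 5.26 × 10^-6.
Assume [H+] ≪ 0.0888: [H+] ≈ √(5.26 × 10^-6 × 0.0888) = 6.83 × 10^-4 M
pH = −log[H+] = −log(6.83 × 10^-4) = 3.17

pH = 3.17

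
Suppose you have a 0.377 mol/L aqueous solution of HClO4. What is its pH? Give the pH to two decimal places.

HClO4 is a strong acid and dissociates completely, so [H+] = 0.377 M.
pH = -log(0.377) = 0.42

pH = 0.42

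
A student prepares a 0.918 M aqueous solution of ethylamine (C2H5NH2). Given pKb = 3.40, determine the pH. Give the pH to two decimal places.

C2H5NH2 + H2O ⇌ C2H5NH3+ + OH-
Kb = 10^(−3.40) = 3.98 × 10^-4
Kb = x²/(0.918 − x) = 3.98 × 10^-4
Neglecting x in the denominator: x = √(3.98 × 10^-4 × 0.918) = 1.91 × 10^-2 M
(x/C₀ = 2.1% < 5%, so the approximation holds.)
pOH = −log(1.91 × 10^-2) = 1.72; pH = 14.00 − 1.72 = 12.28

pH = 12.28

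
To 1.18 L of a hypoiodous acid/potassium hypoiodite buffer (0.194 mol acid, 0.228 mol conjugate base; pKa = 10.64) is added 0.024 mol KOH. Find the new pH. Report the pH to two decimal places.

OH- converts HOI to OI-: HOI → 0.17 mol, OI- → 0.252 mol.
pH = pKa + log([A⁻]/[HA]) = 10.64 + log(0.252/0.17) = 10.64 +0.171

pH = 10.81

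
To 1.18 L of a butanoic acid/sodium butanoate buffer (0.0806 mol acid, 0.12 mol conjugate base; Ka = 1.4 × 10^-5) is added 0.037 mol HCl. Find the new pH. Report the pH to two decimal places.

Added H+ converts CH3(CH2)2COO- to CH3(CH2)2COOH: CH3(CH2)2COOH → 0.118 mol, CH3(CH2)2COO- → 0.083 mol.
pKa = −log(1.4 × 10^-5) = 4.854
pH = pKa + log(n_CH3(CH2)2COO-/n_CH3(CH2)2COOH) = 4.854 + log(0.083/0.118) = 4.854 + (-0.153)

pH = 4.70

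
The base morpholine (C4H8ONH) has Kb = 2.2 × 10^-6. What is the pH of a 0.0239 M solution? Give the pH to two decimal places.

C4H8ONH + H2O ⇌ C4H8ONH2+ + OH-
Kb = [OH-]²/(0.0239 − [OH-]) = 2.2 × 10^-6
Since Kb ≪ C₀, [OH-] ≈ √(Kb·C₀) = 2.29 × 10^-4 M.
([OH-]/C₀ = 0.96% < 5%, so the approximation holds.)
pOH = −log(2.29 × 10^-4) = 3.64; pH = 14.00 − 3.64 = 10.36

pH = 10.36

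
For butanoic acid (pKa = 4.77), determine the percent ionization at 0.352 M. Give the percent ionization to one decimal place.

CH3(CH2)2COOH ⇌ CH3(CH2)2COO- + H+; let x = [H+] at equilibrium.
Ka = 10^(−4.77) = 1.70 × 10^-5
x ≈ √(Ka·C₀) = √(1.70 × 10^-5 × 0.352) = 2.45 × 10^-3 M
% ionization = x/C₀ × 100% = 2.45 × 10^-3/0.352 × 100% = 0.7%

0.7%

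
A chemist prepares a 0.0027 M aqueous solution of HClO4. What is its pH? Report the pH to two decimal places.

HClO4 is a strong acid and dissociates completely, so [H+] = 0.0027 M.
pH = -log(0.0027) = 2.57

pH = 2.57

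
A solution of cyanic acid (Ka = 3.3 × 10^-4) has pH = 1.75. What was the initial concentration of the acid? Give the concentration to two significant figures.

[H+] = 10^(-1.75) = 1.78 × 10^-2 M = x
Ka = x²/(C₀ − x) ⇒ C₀ = x + x²/Ka
C₀ = 1.78 × 10^-2 + (1.78 × 10^-2)²/(3.3 × 10^-4) = 9.78 × 10^-1 M

C₀ = 9.8 × 10^-1 M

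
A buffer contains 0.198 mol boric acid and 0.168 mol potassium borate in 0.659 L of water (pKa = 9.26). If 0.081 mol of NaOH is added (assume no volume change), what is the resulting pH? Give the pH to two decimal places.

pH = 9.59

After neutralization: n(B(OH)3) = 0.117 mol, n(B(OH)4-) = 0.249 mol.
pH = pKa + log(n_B(OH)4-/n_B(OH)3) = 9.26 + log(0.249/0.117) = 9.26 + (+0.328)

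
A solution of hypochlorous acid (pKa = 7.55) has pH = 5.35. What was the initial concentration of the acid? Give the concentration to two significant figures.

C₀ = 7.1 × 10^-4 M

[H+] = 10^(-5.35) = 4.47 × 10^-6 M = x
Ka = 10^(−7.55) = 2.82 × 10^-8
Ka = x²/(C₀ − x) ⇒ C₀ = x + x²/Ka
C₀ = 4.47 × 10^-6 + (4.47 × 10^-6)²/(2.82 × 10^-8) = 7.13 × 10^-4 M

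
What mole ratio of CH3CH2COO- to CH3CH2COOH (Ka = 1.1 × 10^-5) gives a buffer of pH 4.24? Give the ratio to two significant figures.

ratio = 0.19

pKa = -log(1.1 × 10^-5) = 4.959
pH = pKa + log(r) ⇒ log(r) = 4.24 − 4.959 = -0.719
r = [CH3CH2COO-]/[CH3CH2COOH] = 10^(-0.719) = 0.191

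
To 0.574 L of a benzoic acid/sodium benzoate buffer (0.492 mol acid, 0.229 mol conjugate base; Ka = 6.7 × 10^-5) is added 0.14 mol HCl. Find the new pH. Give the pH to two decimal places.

pH = 3.32

Added H+ converts C6H5COO- to C6H5COOH: C6H5COOH → 0.632 mol, C6H5COO- → 0.089 mol.
pKa = −log(6.7 × 10^-5) = 4.174
Henderson–Hasselbalch with mole ratio 0.089/0.632: pH = 4.174 + (-0.851)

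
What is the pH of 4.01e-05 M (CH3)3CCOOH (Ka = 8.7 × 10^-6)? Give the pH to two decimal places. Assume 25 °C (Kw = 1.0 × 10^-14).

(CH3)3CCOOH ⇌ (CH3)3CCOO- + H+
Let x = [H+] at equilibrium. Ka = x²/(4.01e-05 − x).
x is not negligible relative to C₀; solve x² + 8.7e-06·x − 3.49e-10 = 0.
x = [−8.7e-06 + √(8.7e-06² + 1.4e-09)]/2 = 1.48 × 10^-5 M
pH = −log(1.48 × 10^-5) = 4.83

pH = 4.83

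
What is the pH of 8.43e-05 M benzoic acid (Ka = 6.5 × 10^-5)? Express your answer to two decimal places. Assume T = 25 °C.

C6H5COOH ⇌ C6H5COO- + H+
Ka = [H+]²/(8.43e-05 − [H+]) = 6.5 × 10^-5
[H+] is not negligible relative to C₀; solve [H+]² + 6.5e-05·[H+] − 5.48e-09 = 0.
[H+] = (−Ka + √(Ka² + 4·Ka·C₀))/2 = 4.83 × 10^-5 M
pH = −log(4.83 × 10^-5) = 4.32

pH = 4.32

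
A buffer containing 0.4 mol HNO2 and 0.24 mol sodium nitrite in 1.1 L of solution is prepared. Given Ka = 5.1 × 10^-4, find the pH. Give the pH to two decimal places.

pKa = −log(5.1 × 10^-4) = 3.292
pH = pKa + log([A⁻]/[HA]) = 3.292 + log(0.24/0.4)
pH = 3.292 + (-0.222) = 3.07

pH = 3.07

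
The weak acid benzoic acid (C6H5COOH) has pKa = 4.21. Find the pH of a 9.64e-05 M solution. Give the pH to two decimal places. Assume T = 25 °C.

C6H5COOH ⇌ C6H5COO- + H+
Ka = 10^(−4.21) = 6.17 × 10^-5
From the ICE table, Ka = [H+]²/(9.64e-05 − [H+]) = 6.17 × 10^-5.
[H+] is not negligible relative to C₀; solve [H+]² + 6.17e-05·[H+] − 5.95e-09 = 0.
[H+] = [−6.17e-05 + √(6.17e-05² + 2.38e-08)]/2 = 5.22 × 10^-5 M
pH = −log(5.22 × 10^-5) = 4.28

pH = 4.28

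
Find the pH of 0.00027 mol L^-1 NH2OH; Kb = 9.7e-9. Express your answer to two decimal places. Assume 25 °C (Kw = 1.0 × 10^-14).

pH = 8.21

NH2OH + H2O ⇌ NH3OH+ + OH-
Kb = x²/(0.00027 − x) = 9.7 × 10^-9
Assume x ≪ 0.00027: x ≈ √(9.7 × 10^-9 × 0.00027) = 1.62 × 10^-6 M
Check: 0.6% ionized — well under 5%, approximation valid.
pOH = 5.79, so pH = 14.00 − pOH = 8.21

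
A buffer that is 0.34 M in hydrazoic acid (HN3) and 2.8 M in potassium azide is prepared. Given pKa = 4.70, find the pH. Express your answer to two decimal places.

pH = 5.62

Henderson–Hasselbalch: pH = pKa + log([N3-]/[HN3]) = 4.70 + log(2.8/0.34)
pH = 4.70 + (+0.916) = 5.62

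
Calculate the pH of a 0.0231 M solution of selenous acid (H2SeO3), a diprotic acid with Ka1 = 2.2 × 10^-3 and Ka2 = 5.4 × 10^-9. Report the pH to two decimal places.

pH = 2.21

Ka1 ≫ Ka2, so treat the first dissociation as the only significant source of H+.
Ka1 = x²/(0.0231 − x) = 2.2 × 10^-3
Solving the quadratic: x = (−Ka1 + √(Ka1² + 4·Ka1·C₀))/2 = 6.11 × 10^-3 M
pH = −log(6.11 × 10^-3) = 2.21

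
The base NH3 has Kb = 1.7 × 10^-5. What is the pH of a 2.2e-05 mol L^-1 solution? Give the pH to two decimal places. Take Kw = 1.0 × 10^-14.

NH3 + H2O ⇌ NH4+ + OH-
From the ICE table, Kb = [OH-]²/(2.2e-05 − [OH-]) = 1.7 × 10^-5.
Here C₀/Kb ≈ 1.29, so the small-[OH-] approximation fails. Use the quadratic:
[OH-] = (−Kb + √(Kb² + 4·Kb·C₀))/2 = 1.26 × 10^-5 M
pOH = 4.90, so pH = 14.00 − pOH = 9.10

pH = 9.10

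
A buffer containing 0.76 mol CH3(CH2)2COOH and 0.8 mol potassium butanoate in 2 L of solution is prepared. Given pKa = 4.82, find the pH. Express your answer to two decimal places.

Henderson–Hasselbalch: pH = pKa + log([CH3(CH2)2COO-]/[CH3(CH2)2COOH]) = 4.82 + log(0.8/0.76)
pH = 4.82 + (+0.022) = 4.84

pH = 4.84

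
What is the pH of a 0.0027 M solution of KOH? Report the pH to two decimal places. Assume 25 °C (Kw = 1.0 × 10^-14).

KOH is a strong base; [OH-] = 0.0027 M.
pOH = -log(0.0027) = 2.57
pH = 14.00 - 2.57 = 11.43

pH = 11.43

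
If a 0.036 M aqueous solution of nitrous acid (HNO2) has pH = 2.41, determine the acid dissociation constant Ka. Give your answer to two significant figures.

[H+] = 10^(-2.41) = 3.89 × 10^-3 M
At equilibrium [HA] = 0.036 − 3.89 × 10^-3 = 3.21 × 10^-2 M
Ka = [H+][A-]/[HA] = (3.89 × 10^-3)² / 3.21 × 10^-2 = 4.7 × 10^-4

Ka = 4.7 × 10^-4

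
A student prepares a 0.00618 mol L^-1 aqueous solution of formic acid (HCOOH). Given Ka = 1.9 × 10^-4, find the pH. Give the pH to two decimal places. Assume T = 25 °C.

HCOOH ⇌ HCOO- + H+
From the ICE table, Ka = [H+]²/(0.00618 − [H+]) = 1.9 × 10^-4.
[H+] is not negligible relative to C₀; solve [H+]² + 0.00019·[H+] − 1.17e-06 = 0.
[H+] = [−0.00019 + √(0.00019² + 4.7e-06)]/2 = 9.93 × 10^-4 M
pH = −log[H+] = −log(9.93 × 10^-4) = 3.00

pH = 3.00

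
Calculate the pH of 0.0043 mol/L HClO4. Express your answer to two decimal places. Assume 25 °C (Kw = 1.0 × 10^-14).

HClO4 is a strong acid and dissociates completely, so [H+] = 0.0043 M.
pH = -log(0.0043) = 2.37

pH = 2.37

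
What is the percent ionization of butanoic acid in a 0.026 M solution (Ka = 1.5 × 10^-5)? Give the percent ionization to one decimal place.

CH3(CH2)2COOH ⇌ CH3(CH2)2COO- + H+; let x = [H+] at equilibrium.
x ≈ √(Ka·C₀) = √(1.5 × 10^-5 × 0.026) = 6.24 × 10^-4 M
Fraction ionized = 6.24 × 10^-4 / 0.026 = 0.0240 → 2.4%

2.4%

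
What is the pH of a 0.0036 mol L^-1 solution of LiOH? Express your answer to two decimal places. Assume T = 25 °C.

LiOH is a strong base; [OH-] = 0.0036 M.
pOH = -log(0.0036) = 2.44
pH = 14.00 - 2.44 = 11.56

pH = 11.56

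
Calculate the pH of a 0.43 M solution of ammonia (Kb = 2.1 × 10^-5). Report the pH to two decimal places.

NH3 + H2O ⇌ NH4+ + OH-
Kb = [OH-]²/(0.43 − [OH-]) = 2.1 × 10^-5
Assume [OH-] ≪ 0.43: [OH-] ≈ √(2.1 × 10^-5 × 0.43) = 3.00 × 10^-3 M
Check: 0.7% ionized — well under 5%, approximation valid.
pOH = 2.52, so pH = 14.00 − pOH = 11.48

pH = 11.48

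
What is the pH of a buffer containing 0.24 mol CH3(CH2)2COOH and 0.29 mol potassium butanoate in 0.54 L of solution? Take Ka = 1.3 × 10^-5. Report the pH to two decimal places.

pH = 4.97

pKa = −log(1.3 × 10^-5) = 4.886
Using pH = pKa + log([base]/[acid]) with [base]/[acid] = 0.29/0.24:
pH = 4.886 + (+0.082) = 4.97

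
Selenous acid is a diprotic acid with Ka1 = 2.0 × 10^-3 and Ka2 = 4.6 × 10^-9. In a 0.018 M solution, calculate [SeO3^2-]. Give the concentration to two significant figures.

First ionization gives [H+] ≈ [HSeO3-] = 5.08 × 10^-3 M.
Second step: Ka2 = [H+][SeO3^2-]/[HSeO3-] ≈ [SeO3^2-] (since [H+] ≈ [HSeO3-]).
So [SeO3^2-] ≈ Ka2.

4.6 × 10^-9 M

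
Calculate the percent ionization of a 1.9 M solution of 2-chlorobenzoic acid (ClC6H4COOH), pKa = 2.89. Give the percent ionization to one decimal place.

ClC6H4COOH ⇌ ClC6H4COO- + H+; let x = [H+] at equilibrium.
Ka = 10^(−2.89) = 1.29 × 10^-3
x ≈ √(Ka·C₀) = √(1.29 × 10^-3 × 1.9) = 4.95 × 10^-2 M
Fraction ionized = 4.95 × 10^-2 / 1.9 = 0.0261 → 2.6%

2.6%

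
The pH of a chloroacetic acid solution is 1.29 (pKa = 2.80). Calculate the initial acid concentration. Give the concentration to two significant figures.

[H+] = 10^(-1.29) = 5.13 × 10^-2 M = x
Ka = 10^(−2.80) = 1.58 × 10^-3
Ka = x²/(C₀ − x) ⇒ C₀ = x + x²/Ka
C₀ = 5.13 × 10^-2 + (5.13 × 10^-2)²/(1.58 × 10^-3) = 1.72 M

C₀ = 1.7 M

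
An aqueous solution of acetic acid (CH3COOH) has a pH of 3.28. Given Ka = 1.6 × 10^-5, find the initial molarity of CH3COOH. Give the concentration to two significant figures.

C₀ = 1.8 × 10^-2 M

[H+] = 10^(-3.28) = 5.25 × 10^-4 M = x
Ka = x²/(C₀ − x) ⇒ C₀ = x + x²/Ka
C₀ = 5.25 × 10^-4 + (5.25 × 10^-4)²/(1.6 × 10^-5) = 1.78 × 10^-2 M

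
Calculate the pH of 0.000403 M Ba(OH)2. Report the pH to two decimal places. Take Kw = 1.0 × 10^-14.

pH = 10.91

Ba(OH)2 is a strong base (each formula unit releases 2 OH-); [OH-] = 0.000806 M.
pOH = -log(0.000806) = 3.09
pH = 14.00 - 3.09 = 10.91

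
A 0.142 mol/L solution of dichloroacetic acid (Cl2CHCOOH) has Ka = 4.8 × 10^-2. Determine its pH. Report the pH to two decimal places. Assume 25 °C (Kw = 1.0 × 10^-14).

Cl2CHCOOH ⇌ Cl2CHCOO- + H+
From the ICE table, Ka = x²/(0.142 − x) = 4.8 × 10^-2.
x is not negligible relative to C₀; solve x² + 0.048·x − 0.00682 = 0.
x = [−0.048 + √(0.048² + 0.0273)]/2 = 6.20 × 10^-2 M
pH = −log[H+] = −log(6.20 × 10^-2) = 1.21

pH = 1.21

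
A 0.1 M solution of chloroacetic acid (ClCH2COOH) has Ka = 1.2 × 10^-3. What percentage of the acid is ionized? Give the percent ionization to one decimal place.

10.4%

ClCH2COOH ⇌ ClCH2COO- + H+; let x = [H+] at equilibrium.
Solve x² + 0.0012x − 0.00012 = 0 → x = 1.04 × 10^-2 M
Fraction ionized = 1.04 × 10^-2 / 0.1 = 0.1040 → 10.4%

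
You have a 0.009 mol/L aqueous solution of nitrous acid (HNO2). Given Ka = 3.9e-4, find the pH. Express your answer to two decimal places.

HNO2 ⇌ NO2- + H+
From the ICE table, Ka = [H+]²/(0.009 − [H+]) = 3.9 × 10^-4.
Here C₀/Ka ≈ 23.1, so the small-[H+] approximation fails. Use the quadratic:
[H+] = (−Ka + √(Ka² + 4·Ka·C₀))/2 = 1.69 × 10^-3 M
pH = −log(1.69 × 10^-3) = 2.77

pH = 2.77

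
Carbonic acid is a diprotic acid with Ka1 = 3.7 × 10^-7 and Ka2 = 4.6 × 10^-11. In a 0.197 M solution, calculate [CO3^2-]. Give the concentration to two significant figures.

First ionization gives [H+] ≈ [HCO3-] = 2.70 × 10^-4 M.
Second step: Ka2 = [H+][CO3^2-]/[HCO3-] ≈ [CO3^2-] (since [H+] ≈ [HCO3-]).
So [CO3^2-] ≈ Ka2.

4.6 × 10^-11 M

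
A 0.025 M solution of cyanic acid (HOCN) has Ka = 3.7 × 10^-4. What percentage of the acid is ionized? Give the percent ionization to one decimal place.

HOCN ⇌ OCN- + H+; let x = [H+] at equilibrium.
Solve x² + 0.00037x − 9.25e-06 = 0 → x = 2.86 × 10^-3 M
Fraction ionized = 2.86 × 10^-3 / 0.025 = 0.1144 → 11.4%

11.4%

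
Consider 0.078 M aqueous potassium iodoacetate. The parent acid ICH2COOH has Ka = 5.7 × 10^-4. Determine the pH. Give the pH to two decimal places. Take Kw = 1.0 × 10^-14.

pH = 8.07

ICH2COO- is the conjugate base of the weak acid ICH2COOH.
Kb = Kw/Ka = 1.0×10^-14 / 5.7 × 10^-4 = 1.75 × 10^-11
Kb = [OH-]²/(0.078 − [OH-]) = 1.75 × 10^-11
Neglecting [OH-] in the denominator: [OH-] = √(1.75 × 10^-11 × 0.078) = 1.17 × 10^-6 M
Check: 0.0015% ionized — well under 5%, approximation valid.
pOH = 5.93, so pH = 14.00 − pOH = 8.07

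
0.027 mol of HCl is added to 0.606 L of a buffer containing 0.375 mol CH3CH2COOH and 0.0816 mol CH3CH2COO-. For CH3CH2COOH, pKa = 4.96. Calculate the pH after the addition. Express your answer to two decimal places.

pH = 4.09

After neutralization: n(CH3CH2COOH) = 0.402 mol, n(CH3CH2COO-) = 0.0546 mol.
pH = pKa + log(n_CH3CH2COO-/n_CH3CH2COOH) = 4.96 + log(0.0546/0.402) = 4.96 + (-0.867)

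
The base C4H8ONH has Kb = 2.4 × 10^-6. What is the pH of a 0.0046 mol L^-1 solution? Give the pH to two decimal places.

C4H8ONH + H2O ⇌ C4H8ONH2+ + OH-
From the ICE table, Kb = x²/(0.0046 − x) = 2.4 × 10^-6.
Assume x ≪ 0.0046: x ≈ √(2.4 × 10^-6 × 0.0046) = 1.05 × 10^-4 M
pOH = −log(1.05 × 10^-4) = 3.98; pH = 14.00 − 3.98 = 10.02

pH = 10.02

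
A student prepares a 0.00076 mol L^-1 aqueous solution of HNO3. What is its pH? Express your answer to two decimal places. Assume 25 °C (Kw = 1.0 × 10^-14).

pH = 3.12

HNO3 is a strong acid and dissociates completely, so [H+] = 0.00076 M.
pH = -log(0.00076) = 3.12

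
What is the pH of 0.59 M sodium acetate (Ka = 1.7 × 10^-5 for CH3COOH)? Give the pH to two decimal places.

CH3COO- is the conjugate base of the weak acid CH3COOH.
Kb = Kw/Ka = 1.0×10^-14 / 1.7 × 10^-5 = 5.88 × 10^-10
Kb = x²/(0.59 − x) = 5.88 × 10^-10
Since Kb ≪ C₀, x ≈ √(Kb·C₀) = 1.86 × 10^-5 M.
(x/C₀ = 0.0032% < 5%, so the approximation holds.)
pOH = 4.73, so pH = 14.00 − pOH = 9.27

pH = 9.27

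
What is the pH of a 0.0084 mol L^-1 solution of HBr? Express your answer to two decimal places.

HBr is a strong acid and dissociates completely, so [H+] = 0.0084 M.
pH = -log(0.0084) = 2.08

pH = 2.08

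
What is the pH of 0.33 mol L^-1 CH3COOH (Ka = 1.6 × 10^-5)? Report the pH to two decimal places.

CH3COOH ⇌ CH3COO- + H+
Let x = [H+] at equilibrium. Ka = x²/(0.33 − x).
Assume x ≪ 0.33: x ≈ √(1.6 × 10^-5 × 0.33) = 2.30 × 10^-3 M
pH = −log(2.30 × 10^-3) = 2.64

pH = 2.64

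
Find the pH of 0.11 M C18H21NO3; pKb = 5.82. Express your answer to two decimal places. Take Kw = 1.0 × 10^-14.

C18H21NO3 + H2O ⇌ C18H22NO3+ + OH-
Kb = 10^(−5.82) = 1.51 × 10^-6
Kb = x²/(0.11 − x) = 1.51 × 10^-6
Assume x ≪ 0.11: x ≈ √(1.51 × 10^-6 × 0.11) = 4.08 × 10^-4 M
Check: 0.37% ionized — well under 5%, approximation valid.
pOH = 3.39, so pH = 14.00 − pOH = 10.61

pH = 10.61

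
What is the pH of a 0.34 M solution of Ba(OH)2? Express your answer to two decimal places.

Ba(OH)2 is a strong base (each formula unit releases 2 OH-); [OH-] = 0.68 M.
pOH = -log(0.68) = 0.17
pH = 14.00 - 0.17 = 13.83

pH = 13.83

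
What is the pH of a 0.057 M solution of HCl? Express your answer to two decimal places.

pH = 1.24

HCl is a strong acid and dissociates completely, so [H+] = 0.057 M.
pH = -log(0.057) = 1.24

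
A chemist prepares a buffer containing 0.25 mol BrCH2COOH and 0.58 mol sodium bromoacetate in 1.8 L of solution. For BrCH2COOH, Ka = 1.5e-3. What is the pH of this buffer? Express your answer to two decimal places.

pKa = −log(1.5 × 10^-3) = 2.824
pH = pKa + log([A⁻]/[HA]) = 2.824 + log(0.58/0.25)
pH = 2.824 + (+0.365) = 3.19

pH = 3.19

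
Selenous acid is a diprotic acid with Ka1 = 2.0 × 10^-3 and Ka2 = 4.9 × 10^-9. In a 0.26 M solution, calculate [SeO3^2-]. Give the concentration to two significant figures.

First ionization gives [H+] ≈ [HSeO3-] = 2.18 × 10^-2 M.
Second step: Ka2 = [H+][SeO3^2-]/[HSeO3-] ≈ [SeO3^2-] (since [H+] ≈ [HSeO3-]).
So [SeO3^2-] ≈ Ka2.

4.9 × 10^-9 M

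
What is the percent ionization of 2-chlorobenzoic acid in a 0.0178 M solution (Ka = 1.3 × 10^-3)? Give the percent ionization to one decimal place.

ClC6H4COOH ⇌ ClC6H4COO- + H+; let x = [H+] at equilibrium.
Solve x² + 0.0013x − 2.31e-05 = 0 → x = 4.20 × 10^-3 M
Fraction ionized = 4.20 × 10^-3 / 0.0178 = 0.2360 → 23.6%

23.6%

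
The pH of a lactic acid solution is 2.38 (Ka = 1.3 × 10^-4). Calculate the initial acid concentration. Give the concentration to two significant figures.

C₀ = 1.4 × 10^-1 M

[H+] = 10^(-2.38) = 4.17 × 10^-3 M = x
Ka = x²/(C₀ − x) ⇒ C₀ = x + x²/Ka
C₀ = 4.17 × 10^-3 + (4.17 × 10^-3)²/(1.3 × 10^-4) = 1.38 × 10^-1 M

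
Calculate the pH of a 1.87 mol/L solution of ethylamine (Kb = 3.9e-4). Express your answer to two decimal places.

pH = 12.43

C2H5NH2 + H2O ⇌ C2H5NH3+ + OH-
From the ICE table, Kb = [OH-]²/(1.87 − [OH-]) = 3.9 × 10^-4.
Since Kb ≪ C₀, [OH-] ≈ √(Kb·C₀) = 2.70 × 10^-2 M.
pOH = 1.57, so pH = 14.00 − pOH = 12.43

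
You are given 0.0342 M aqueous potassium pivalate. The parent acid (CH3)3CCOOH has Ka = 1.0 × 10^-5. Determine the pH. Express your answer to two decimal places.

pH = 8.77

(CH3)3CCOO- is the conjugate base of the weak acid (CH3)3CCOOH.
Kb = Kw/Ka = 1.0×10^-14 / 1.0 × 10^-5 = 1.00 × 10^-9
From the ICE table, Kb = [OH-]²/(0.0342 − [OH-]) = 1.00 × 10^-9.
Neglecting [OH-] in the denominator: [OH-] = √(1.00 × 10^-9 × 0.0342) = 5.85 × 10^-6 M
pOH = −log(5.85 × 10^-6) = 5.23; pH = 14.00 − 5.23 = 8.77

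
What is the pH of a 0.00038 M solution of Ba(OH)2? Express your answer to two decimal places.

pH = 10.88

Ba(OH)2 is a strong base (each formula unit releases 2 OH-); [OH-] = 0.00076 M.
pOH = -log(0.00076) = 3.12
pH = 14.00 - 3.12 = 10.88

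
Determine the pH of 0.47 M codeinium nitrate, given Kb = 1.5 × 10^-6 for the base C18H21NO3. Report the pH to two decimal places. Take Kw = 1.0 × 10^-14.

pH = 4.25

C18H22NO3+ is the conjugate acid of the weak base C18H21NO3.
Ka = Kw/Kb = 1.0×10^-14 / 1.5 × 10^-6 = 6.67 × 10^-9
Let x = [H+] at equilibrium. Ka = x²/(0.47 − x).
Neglecting x in the denominator: x = √(6.67 × 10^-9 × 0.47) = 5.60 × 10^-5 M
pH = −log[H+] = −log(5.60 × 10^-5) = 4.25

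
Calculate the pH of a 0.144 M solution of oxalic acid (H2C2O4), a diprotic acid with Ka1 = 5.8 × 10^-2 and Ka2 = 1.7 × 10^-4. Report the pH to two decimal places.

Since Ka1 ≫ Ka2, the first ionization dominates [H+].
Ka1 = x²/(0.144 − x) = 5.8 × 10^-2
Solving the quadratic: x = (−Ka1 + √(Ka1² + 4·Ka1·C₀))/2 = 6.69 × 10^-2 M
pH = −log(6.69 × 10^-2) = 1.17

pH = 1.17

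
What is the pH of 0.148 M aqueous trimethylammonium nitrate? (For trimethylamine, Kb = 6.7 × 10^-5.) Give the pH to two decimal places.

(CH3)3NH+ is the conjugate acid of the weak base (CH3)3N.
Ka = Kw/Kb = 1.0×10^-14 / 6.7 × 10^-5 = 1.49 × 10^-10
From the ICE table, Ka = x²/(0.148 − x) = 1.49 × 10^-10.
Neglecting x in the denominator: x = √(1.49 × 10^-10 × 0.148) = 4.70 × 10^-6 M
(x/C₀ = 0.0032% < 5%, so the approximation holds.)
pH = −log[H+] = −log(4.70 × 10^-6) = 5.33

pH = 5.33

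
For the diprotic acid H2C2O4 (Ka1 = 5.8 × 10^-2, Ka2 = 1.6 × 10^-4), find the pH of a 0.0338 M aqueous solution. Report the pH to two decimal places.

pH = 1.62

Ka1 ≫ Ka2, so treat the first dissociation as the only significant source of H+.
Ka1 = x²/(0.0338 − x) = 5.8 × 10^-2
Solving the quadratic: x = (−Ka1 + √(Ka1² + 4·Ka1·C₀))/2 = 2.39 × 10^-2 M
pH = −log(2.39 × 10^-2) = 1.62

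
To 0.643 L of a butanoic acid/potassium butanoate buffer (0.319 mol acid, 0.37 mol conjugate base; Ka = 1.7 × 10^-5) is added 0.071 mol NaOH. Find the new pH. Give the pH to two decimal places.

OH- converts CH3(CH2)2COOH to CH3(CH2)2COO-: CH3(CH2)2COOH → 0.248 mol, CH3(CH2)2COO- → 0.441 mol.
pKa = −log(1.7 × 10^-5) = 4.770
pH = pKa + log(n_CH3(CH2)2COO-/n_CH3(CH2)2COOH) = 4.770 + log(0.441/0.248) = 4.770 + (+0.250)

pH = 5.02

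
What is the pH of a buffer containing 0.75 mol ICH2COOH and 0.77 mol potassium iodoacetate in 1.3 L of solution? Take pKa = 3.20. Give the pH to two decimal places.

pH = 3.21

Using pH = pKa + log([base]/[acid]) with [base]/[acid] = 0.77/0.75:
pH = 3.20 + (+0.011) = 3.21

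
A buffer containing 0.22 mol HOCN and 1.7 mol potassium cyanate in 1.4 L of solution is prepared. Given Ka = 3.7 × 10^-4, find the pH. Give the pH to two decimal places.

pKa = −log(3.7 × 10^-4) = 3.432
Using pH = pKa + log([base]/[acid]) with [base]/[acid] = 1.7/0.22:
pH = 3.432 + (+0.888) = 4.32

pH = 4.32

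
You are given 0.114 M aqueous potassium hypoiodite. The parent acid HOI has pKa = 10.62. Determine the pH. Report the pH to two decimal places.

OI- is the conjugate base of the weak acid HOI.
Ka = 10^(−10.62) = 2.40 × 10^-11
Kb = Kw/Ka = 1.0×10^-14 / 2.40 × 10^-11 = 4.17 × 10^-4
From the ICE table, Kb = [OH-]²/(0.114 − [OH-]) = 4.17 × 10^-4.
Here C₀/Kb ≈ 273, so the small-[OH-] approximation fails. Use the quadratic:
[OH-] = [−0.000417 + √(0.000417² + 0.00019)]/2 = 6.69 × 10^-3 M
pOH = 2.17, so pH = 14.00 − pOH = 11.83

pH = 11.83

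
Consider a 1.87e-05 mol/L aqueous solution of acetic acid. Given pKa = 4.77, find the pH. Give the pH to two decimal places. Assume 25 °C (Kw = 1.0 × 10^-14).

pH = 4.95

CH3COOH ⇌ CH3COO- + H+
Ka = 10^(−4.77) = 1.70 × 10^-5
From the ICE table, Ka = [H+]²/(1.87e-05 − [H+]) = 1.70 × 10^-5.
The 5% rule fails; solving [H+]² + Ka·[H+] − Ka·C₀ = 0 exactly:
[H+] = (−Ka + √(Ka² + 4·Ka·C₀))/2 = 1.13 × 10^-5 M
pH = −log(1.13 × 10^-5) = 4.95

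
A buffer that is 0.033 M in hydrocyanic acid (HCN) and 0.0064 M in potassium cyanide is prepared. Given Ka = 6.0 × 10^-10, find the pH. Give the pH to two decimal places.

pKa = −log(6.0 × 10^-10) = 9.222
Using pH = pKa + log([base]/[acid]) with [base]/[acid] = 0.0064/0.033:
pH = 9.222 + (-0.712) = 8.51

pH = 8.51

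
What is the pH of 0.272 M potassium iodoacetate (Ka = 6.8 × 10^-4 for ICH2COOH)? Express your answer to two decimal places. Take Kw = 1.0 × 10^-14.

ICH2COO- is the conjugate base of the weak acid ICH2COOH.
Kb = Kw/Ka = 1.0×10^-14 / 6.8 × 10^-4 = 1.47 × 10^-11
Let x = [OH-] at equilibrium. Kb = x²/(0.272 − x).
Assume x ≪ 0.272: x ≈ √(1.47 × 10^-11 × 0.272) = 2.00 × 10^-6 M
pOH = −log(2.00 × 10^-6) = 5.70; pH = 14.00 − 5.70 = 8.30

pH = 8.30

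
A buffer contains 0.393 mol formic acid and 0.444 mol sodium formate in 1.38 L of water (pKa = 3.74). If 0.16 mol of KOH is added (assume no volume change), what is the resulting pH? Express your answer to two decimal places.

pH = 4.15

OH- converts HCOOH to HCOO-: HCOOH → 0.233 mol, HCOO- → 0.604 mol.
pH = pKa + log([A⁻]/[HA]) = 3.74 + log(0.604/0.233) = 3.74 +0.414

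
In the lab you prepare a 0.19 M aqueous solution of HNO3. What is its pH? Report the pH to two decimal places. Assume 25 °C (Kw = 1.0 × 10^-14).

HNO3 is a strong acid and dissociates completely, so [H+] = 0.19 M.
pH = -log(0.19) = 0.72

pH = 0.72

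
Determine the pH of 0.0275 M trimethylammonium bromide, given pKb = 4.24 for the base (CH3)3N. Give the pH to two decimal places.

pH = 5.66

(CH3)3NH+ is the conjugate acid of the weak base (CH3)3N.
Kb = 10^(−4.24) = 5.75 × 10^-5
Ka = Kw/Kb = 1.0×10^-14 / 5.75 × 10^-5 = 1.74 × 10^-10
Let x = [H+] at equilibrium. Ka = x²/(0.0275 − x).
Neglecting x in the denominator: x = √(1.74 × 10^-10 × 0.0275) = 2.19 × 10^-6 M
pH = −log[H+] = −log(2.19 × 10^-6) = 5.66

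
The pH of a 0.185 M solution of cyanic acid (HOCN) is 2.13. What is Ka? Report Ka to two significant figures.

Ka = 3.1 × 10^-4

[H+] = 10^(-2.13) = 7.41 × 10^-3 M
At equilibrium [HA] = 0.185 − 7.41 × 10^-3 = 1.78 × 10^-1 M
Ka = [H+][A-]/[HA] = (7.41 × 10^-3)² / 1.78 × 10^-1 = 3.1 × 10^-4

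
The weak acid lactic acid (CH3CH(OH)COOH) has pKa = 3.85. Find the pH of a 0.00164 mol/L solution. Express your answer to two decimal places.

CH3CH(OH)COOH ⇌ CH3CH(OH)COO- + H+
Ka = 10^(−3.85) = 1.41 × 10^-4
Ka = [H+]²/(0.00164 − [H+]) = 1.41 × 10^-4
Here C₀/Ka ≈ 11.6, so the small-[H+] approximation fails. Use the quadratic:
[H+] = [−0.000141 + √(0.000141² + 9.25e-07)]/2 = 4.16 × 10^-4 M
pH = −log[H+] = −log(4.16 × 10^-4) = 3.38

pH = 3.38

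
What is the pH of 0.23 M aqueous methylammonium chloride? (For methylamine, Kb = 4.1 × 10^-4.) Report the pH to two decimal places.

pH = 5.63

CH3NH3+ is the conjugate acid of the weak base CH3NH2.
Ka = Kw/Kb = 1.0×10^-14 / 4.1 × 10^-4 = 2.44 × 10^-11
From the ICE table, Ka = [H+]²/(0.23 − [H+]) = 2.44 × 10^-11.
Since Ka ≪ C₀, [H+] ≈ √(Ka·C₀) = 2.37 × 10^-6 M.
pH = −log[H+] = −log(2.37 × 10^-6) = 5.63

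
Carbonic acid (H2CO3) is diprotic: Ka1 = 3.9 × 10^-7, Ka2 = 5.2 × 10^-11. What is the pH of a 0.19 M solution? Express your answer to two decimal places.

Since Ka1 ≫ Ka2, the first ionization dominates [H+].
Ka1 = x²/(0.19 − x) = 3.9 × 10^-7
x ≈ √(3.9 × 10^-7 × 0.19) = 2.72 × 10^-4 M
pH = −log(2.72 × 10^-4) = 3.57

pH = 3.57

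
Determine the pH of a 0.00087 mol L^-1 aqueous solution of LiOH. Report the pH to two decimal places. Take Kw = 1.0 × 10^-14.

LiOH is a strong base; [OH-] = 0.00087 M.
pOH = -log(0.00087) = 3.06
pH = 14.00 - 3.06 = 10.94

pH = 10.94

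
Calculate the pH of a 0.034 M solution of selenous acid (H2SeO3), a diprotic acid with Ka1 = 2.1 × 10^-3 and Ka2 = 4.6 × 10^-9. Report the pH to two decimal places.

pH = 2.13

Since Ka1 ≫ Ka2, the first ionization dominates [H+].
Ka1 = x²/(0.034 − x) = 2.1 × 10^-3
Solving the quadratic: x = (−Ka1 + √(Ka1² + 4·Ka1·C₀))/2 = 7.46 × 10^-3 M
pH = −log(7.46 × 10^-3) = 2.13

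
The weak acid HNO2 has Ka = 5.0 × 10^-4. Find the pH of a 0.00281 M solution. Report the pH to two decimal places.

HNO2 ⇌ NO2- + H+
Ka = [H+]²/(0.00281 − [H+]) = 5.0 × 10^-4
Here C₀/Ka ≈ 5.62, so the small-[H+] approximation fails. Use the quadratic:
[H+] = (−Ka + √(Ka² + 4·Ka·C₀))/2 = 9.61 × 10^-4 M
pH = −log(9.61 × 10^-4) = 3.02

pH = 3.02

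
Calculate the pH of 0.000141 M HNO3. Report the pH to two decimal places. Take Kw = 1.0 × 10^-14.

pH = 3.85

HNO3 is a strong acid and dissociates completely, so [H+] = 0.000141 M.
pH = -log(0.000141) = 3.85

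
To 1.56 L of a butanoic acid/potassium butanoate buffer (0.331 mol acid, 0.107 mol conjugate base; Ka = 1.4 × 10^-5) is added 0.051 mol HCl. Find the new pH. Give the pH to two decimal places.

Added H+ converts CH3(CH2)2COO- to CH3(CH2)2COOH: CH3(CH2)2COOH → 0.382 mol, CH3(CH2)2COO- → 0.056 mol.
pKa = −log(1.4 × 10^-5) = 4.854
Henderson–Hasselbalch with mole ratio 0.056/0.382: pH = 4.854 + (-0.834)

pH = 4.02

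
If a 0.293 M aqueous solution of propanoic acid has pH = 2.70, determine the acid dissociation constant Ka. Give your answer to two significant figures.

Ka = 1.4 × 10^-5

[H+] = 10^(-2.70) = 2.00 × 10^-3 M
At equilibrium [HA] = 0.293 − 2.00 × 10^-3 = 2.91 × 10^-1 M
Ka = [H+][A-]/[HA] = (2.00 × 10^-3)² / 2.91 × 10^-1 = 1.4 × 10^-5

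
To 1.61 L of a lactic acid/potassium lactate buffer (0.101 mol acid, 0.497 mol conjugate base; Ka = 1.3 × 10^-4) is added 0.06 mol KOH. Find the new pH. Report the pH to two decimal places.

After neutralization: n(CH3CH(OH)COOH) = 0.041 mol, n(CH3CH(OH)COO-) = 0.557 mol.
pKa = −log(1.3 × 10^-4) = 3.886
pH = pKa + log(n_CH3CH(OH)COO-/n_CH3CH(OH)COOH) = 3.886 + log(0.557/0.041) = 3.886 + (+1.133)

pH = 5.02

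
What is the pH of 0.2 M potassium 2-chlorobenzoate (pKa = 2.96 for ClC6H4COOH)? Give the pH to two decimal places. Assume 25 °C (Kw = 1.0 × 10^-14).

pH = 8.13

ClC6H4COO- is the conjugate base of the weak acid ClC6H4COOH.
Ka = 10^(−2.96) = 1.10 × 10^-3
Kb = Kw/Ka = 1.0×10^-14 / 1.10 × 10^-3 = 9.09 × 10^-12
Let x = [OH-] at equilibrium. Kb = x²/(0.2 − x).
Assume x ≪ 0.2: x ≈ √(9.09 × 10^-12 × 0.2) = 1.35 × 10^-6 M
pOH = 5.87, so pH = 14.00 − pOH = 8.13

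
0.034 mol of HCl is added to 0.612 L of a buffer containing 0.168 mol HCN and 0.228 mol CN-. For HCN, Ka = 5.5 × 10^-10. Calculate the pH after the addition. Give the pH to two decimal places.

After neutralization: n(HCN) = 0.202 mol, n(CN-) = 0.194 mol.
pKa = −log(5.5 × 10^-10) = 9.260
pH = pKa + log(n_CN-/n_HCN) = 9.260 + log(0.194/0.202) = 9.260 + (-0.018)

pH = 9.24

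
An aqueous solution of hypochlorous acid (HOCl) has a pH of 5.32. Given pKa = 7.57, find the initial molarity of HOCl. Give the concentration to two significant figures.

[H+] = 10^(-5.32) = 4.79 × 10^-6 M = x
Ka = 10^(−7.57) = 2.69 × 10^-8
Ka = x²/(C₀ − x) ⇒ C₀ = x + x²/Ka
C₀ = 4.79 × 10^-6 + (4.79 × 10^-6)²/(2.69 × 10^-8) = 8.58 × 10^-4 M

C₀ = 8.6 × 10^-4 M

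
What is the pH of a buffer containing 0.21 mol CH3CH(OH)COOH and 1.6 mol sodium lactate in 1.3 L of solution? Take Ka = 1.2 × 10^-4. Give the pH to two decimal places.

pH = 4.80

pKa = −log(1.2 × 10^-4) = 3.921
Using pH = pKa + log([base]/[acid]) with [base]/[acid] = 1.6/0.21:
pH = 3.921 + (+0.882) = 4.80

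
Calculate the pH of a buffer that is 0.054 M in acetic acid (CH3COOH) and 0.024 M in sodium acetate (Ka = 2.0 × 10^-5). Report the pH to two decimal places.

pH = 4.35

pKa = −log(2.0 × 10^-5) = 4.699
pH = pKa + log([A⁻]/[HA]) = 4.699 + log(0.024/0.054)
pH = 4.699 + (-0.352) = 4.35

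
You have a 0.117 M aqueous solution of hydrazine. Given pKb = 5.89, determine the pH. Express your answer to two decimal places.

pH = 10.59

N2H4 + H2O ⇌ N2H5+ + OH-
Kb = 10^(−5.89) = 1.29 × 10^-6
Kb = [OH-]²/(0.117 − [OH-]) = 1.29 × 10^-6
Assume [OH-] ≪ 0.117: [OH-] ≈ √(1.29 × 10^-6 × 0.117) = 3.88 × 10^-4 M
pOH = 3.41, so pH = 14.00 − pOH = 10.59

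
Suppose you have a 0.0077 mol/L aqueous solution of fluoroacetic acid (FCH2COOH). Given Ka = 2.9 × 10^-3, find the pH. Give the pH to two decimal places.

pH = 2.46

FCH2COOH ⇌ FCH2COO- + H+
Let x = [H+] at equilibrium. Ka = x²/(0.0077 − x).
Here C₀/Ka ≈ 2.66, so the small-x approximation fails. Use the quadratic:
x = [−0.0029 + √(0.0029² + 8.93e-05)]/2 = 3.49 × 10^-3 M
pH = −log[H+] = −log(3.49 × 10^-3) = 2.46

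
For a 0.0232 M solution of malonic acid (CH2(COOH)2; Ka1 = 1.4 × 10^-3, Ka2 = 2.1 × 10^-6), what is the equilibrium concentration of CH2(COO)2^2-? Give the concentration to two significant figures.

First ionization gives [H+] ≈ [CH2(COOH)COO-] = 5.04 × 10^-3 M.
Second step: Ka2 = [H+][CH2(COO)2^2-]/[CH2(COOH)COO-] ≈ [CH2(COO)2^2-] (since [H+] ≈ [CH2(COOH)COO-]).
So [CH2(COO)2^2-] ≈ Ka2.

2.1 × 10^-6 M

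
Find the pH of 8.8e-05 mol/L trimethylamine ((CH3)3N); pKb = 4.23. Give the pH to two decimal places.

pH = 9.68

(CH3)3N + H2O ⇌ (CH3)3NH+ + OH-
Kb = 10^(−4.23) = 5.89 × 10^-5
Kb = [OH-]²/(8.8e-05 − [OH-]) = 5.89 × 10^-5
Here C₀/Kb ≈ 1.49, so the small-[OH-] approximation fails. Use the quadratic:
[OH-] = [−5.89e-05 + √(5.89e-05² + 2.07e-08)]/2 = 4.83 × 10^-5 M
pOH = 4.32, so pH = 14.00 − pOH = 9.68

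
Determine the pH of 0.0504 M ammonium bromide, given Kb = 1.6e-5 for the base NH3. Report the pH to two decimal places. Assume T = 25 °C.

NH4+ is the conjugate acid of the weak base NH3.
Ka = Kw/Kb = 1.0×10^-14 / 1.6 × 10^-5 = 6.25 × 10^-10
From the ICE table, Ka = [H+]²/(0.0504 − [H+]) = 6.25 × 10^-10.
Assume [H+] ≪ 0.0504: [H+] ≈ √(6.25 × 10^-10 × 0.0504) = 5.61 × 10^-6 M
Check: 0.011% ionized — well under 5%, approximation valid.
pH = −log[H+] = −log(5.61 × 10^-6) = 5.25

pH = 5.25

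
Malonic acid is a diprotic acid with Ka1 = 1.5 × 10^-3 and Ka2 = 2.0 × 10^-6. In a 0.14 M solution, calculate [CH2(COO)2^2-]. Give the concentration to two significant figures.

First ionization gives [H+] ≈ [CH2(COOH)COO-] = 1.38 × 10^-2 M.
Second step: Ka2 = [H+][CH2(COO)2^2-]/[CH2(COOH)COO-] ≈ [CH2(COO)2^2-] (since [H+] ≈ [CH2(COOH)COO-]).
So [CH2(COO)2^2-] ≈ Ka2.

2.0 × 10^-6 M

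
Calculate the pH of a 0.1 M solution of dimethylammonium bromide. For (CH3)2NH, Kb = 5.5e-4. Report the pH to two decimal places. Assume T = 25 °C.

pH = 5.87

(CH3)2NH2+ is the conjugate acid of the weak base (CH3)2NH.
Ka = Kw/Kb = 1.0×10^-14 / 5.5 × 10^-4 = 1.82 × 10^-11
Let x = [H+] at equilibrium. Ka = x²/(0.1 − x).
Assume x ≪ 0.1: x ≈ √(1.82 × 10^-11 × 0.1) = 1.35 × 10^-6 M
pH = −log(1.35 × 10^-6) = 5.87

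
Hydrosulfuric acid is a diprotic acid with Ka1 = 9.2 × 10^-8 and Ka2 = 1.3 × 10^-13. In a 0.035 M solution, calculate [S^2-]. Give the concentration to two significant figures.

First ionization gives [H+] ≈ [HS-] = 5.67 × 10^-5 M.
Second step: Ka2 = [H+][S^2-]/[HS-] ≈ [S^2-] (since [H+] ≈ [HS-]).
So [S^2-] ≈ Ka2.

1.3 × 10^-13 M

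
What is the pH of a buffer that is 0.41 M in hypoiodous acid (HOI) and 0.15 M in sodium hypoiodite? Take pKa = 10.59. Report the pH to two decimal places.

Henderson–Hasselbalch: pH = pKa + log([OI-]/[HOI]) = 10.59 + log(0.15/0.41)
pH = 10.59 + (-0.437) = 10.15

pH = 10.15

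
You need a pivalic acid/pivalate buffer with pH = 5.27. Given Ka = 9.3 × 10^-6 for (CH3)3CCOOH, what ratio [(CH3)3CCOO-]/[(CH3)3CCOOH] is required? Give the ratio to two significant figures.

ratio = 1.7

pKa = -log(9.3 × 10^-6) = 5.032
pH = pKa + log(r) ⇒ log(r) = 5.27 − 5.032 = +0.238
r = [(CH3)3CCOO-]/[(CH3)3CCOOH] = 10^(+0.238) = 1.73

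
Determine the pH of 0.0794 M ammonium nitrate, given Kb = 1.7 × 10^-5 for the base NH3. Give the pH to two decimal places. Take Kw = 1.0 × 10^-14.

pH = 5.17

NH4+ is the conjugate acid of the weak base NH3.
Ka = Kw/Kb = 1.0×10^-14 / 1.7 × 10^-5 = 5.88 × 10^-10
Ka = x²/(0.0794 − x) = 5.88 × 10^-10
Neglecting x in the denominator: x = √(5.88 × 10^-10 × 0.0794) = 6.83 × 10^-6 M
pH = −log(6.83 × 10^-6) = 5.17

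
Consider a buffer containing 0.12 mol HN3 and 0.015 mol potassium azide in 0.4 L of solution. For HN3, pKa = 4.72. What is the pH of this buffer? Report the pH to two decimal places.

pH = 3.82

pH = pKa + log([A⁻]/[HA]) = 4.72 + log(0.015/0.12)
pH = 4.72 + (-0.903) = 3.82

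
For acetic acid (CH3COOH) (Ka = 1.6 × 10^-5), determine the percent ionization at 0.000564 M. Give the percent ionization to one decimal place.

15.5%

CH3COOH ⇌ CH3COO- + H+; let x = [H+] at equilibrium.
Solve x² + 1.6e-05x − 9.02e-09 = 0 → x = 8.73 × 10^-5 M
Fraction ionized = 8.73 × 10^-5 / 0.000564 = 0.1548 → 15.5%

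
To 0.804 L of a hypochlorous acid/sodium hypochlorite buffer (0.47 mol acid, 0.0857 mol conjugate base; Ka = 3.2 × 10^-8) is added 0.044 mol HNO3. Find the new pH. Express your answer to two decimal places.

After neutralization: n(HOCl) = 0.514 mol, n(OCl-) = 0.0417 mol.
pKa = −log(3.2 × 10^-8) = 7.495
Henderson–Hasselbalch with mole ratio 0.0417/0.514: pH = 7.495 + (-1.091)

pH = 6.40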